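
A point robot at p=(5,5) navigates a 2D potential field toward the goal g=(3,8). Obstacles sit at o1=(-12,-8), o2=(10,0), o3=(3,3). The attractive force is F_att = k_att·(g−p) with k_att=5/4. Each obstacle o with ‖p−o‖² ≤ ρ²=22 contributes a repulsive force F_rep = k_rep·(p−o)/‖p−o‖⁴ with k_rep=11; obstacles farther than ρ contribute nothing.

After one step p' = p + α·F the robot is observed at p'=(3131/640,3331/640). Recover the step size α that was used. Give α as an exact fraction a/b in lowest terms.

α = 1/20

F_att = 5/4·(g−p) = 5/4·(-2,3) = (-2.5000,3.7500)
o1: d²=458 > ρ²=22 → inactive
o2: d²=50 > ρ²=22 → inactive
o3: d²=8 ≤ ρ²=22; F_rep = 11·(2,2)/8² = (0.3438,0.3438)
F = F_att + ΣF_rep = (-2.1562,4.0938)
Δp = p'−p = (-0.1078,0.2047); α = Δx/Fx = (-69/640) / (-69/32) = 1/20
check: Δy/Fy = (131/640) / (131/32) = 1/20 ✓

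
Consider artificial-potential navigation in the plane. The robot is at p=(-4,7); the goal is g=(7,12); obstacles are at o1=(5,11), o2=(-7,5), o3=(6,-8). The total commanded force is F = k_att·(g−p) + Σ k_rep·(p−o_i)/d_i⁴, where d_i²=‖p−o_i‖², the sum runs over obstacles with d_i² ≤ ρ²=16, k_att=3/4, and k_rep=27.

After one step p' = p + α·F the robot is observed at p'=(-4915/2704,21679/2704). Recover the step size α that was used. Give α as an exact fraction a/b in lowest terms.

F_att = 3/4·(g−p) = 3/4·(11,5) = (8.2500,3.7500)
o1: d²=97 > ρ²=16 → inactive
o2: d²=13 ≤ ρ²=16; F_rep = 27·(3,2)/13² = (0.4793,0.3195)
o3: d²=325 > ρ²=16 → inactive
F = F_att + ΣF_rep = (8.7293,4.0695)
Δp = p'−p = (2.1823,1.0174); α = Δx/Fx = (5901/2704) / (5901/676) = 1/4
check: Δy/Fy = (2751/2704) / (2751/676) = 1/4 ✓

α = 1/4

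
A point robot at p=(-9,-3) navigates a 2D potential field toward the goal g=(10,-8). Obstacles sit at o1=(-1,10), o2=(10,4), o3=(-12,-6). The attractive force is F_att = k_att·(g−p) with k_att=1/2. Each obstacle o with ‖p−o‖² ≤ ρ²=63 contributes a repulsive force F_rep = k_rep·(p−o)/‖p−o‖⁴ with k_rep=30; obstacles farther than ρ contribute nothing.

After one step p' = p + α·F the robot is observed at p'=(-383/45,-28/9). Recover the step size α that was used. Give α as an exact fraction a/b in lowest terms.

F_att = 1/2·(g−p) = 1/2·(19,-5) = (9.5000,-2.5000)
o1: d²=233 > ρ²=63 → inactive
o2: d²=410 > ρ²=63 → inactive
o3: d²=18 ≤ ρ²=63; F_rep = 30·(3,3)/18² = (0.2778,0.2778)
F = F_att + ΣF_rep = (9.7778,-2.2222)
Δp = p'−p = (0.4889,-0.1111); α = Δx/Fx = (22/45) / (88/9) = 1/20
check: Δy/Fy = (-1/9) / (-20/9) = 1/20 ✓

α = 1/20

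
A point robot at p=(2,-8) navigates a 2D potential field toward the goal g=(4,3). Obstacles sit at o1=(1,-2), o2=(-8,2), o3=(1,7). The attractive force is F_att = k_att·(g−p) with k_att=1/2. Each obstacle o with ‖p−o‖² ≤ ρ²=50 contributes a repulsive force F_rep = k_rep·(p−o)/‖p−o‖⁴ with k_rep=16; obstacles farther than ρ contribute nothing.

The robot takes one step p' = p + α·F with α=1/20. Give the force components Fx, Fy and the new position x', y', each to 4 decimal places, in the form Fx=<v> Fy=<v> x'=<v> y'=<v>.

Fx=1.0117 Fy=5.4299 x'=2.0506 y'=-7.7285

F_att = 1/2·(g−p) = 1/2·(2,11) = (1.0000,5.5000)
o1: d²=37 ≤ ρ²=50; F_rep = 16·(1,-6)/37² = (0.0117,-0.0701)
o2: d²=200 > ρ²=50 → inactive
o3: d²=226 > ρ²=50 → inactive
F = F_att + ΣF_rep = (1.0117,5.4299)
p' = p + 1/20·F = (2.0506,-7.7285)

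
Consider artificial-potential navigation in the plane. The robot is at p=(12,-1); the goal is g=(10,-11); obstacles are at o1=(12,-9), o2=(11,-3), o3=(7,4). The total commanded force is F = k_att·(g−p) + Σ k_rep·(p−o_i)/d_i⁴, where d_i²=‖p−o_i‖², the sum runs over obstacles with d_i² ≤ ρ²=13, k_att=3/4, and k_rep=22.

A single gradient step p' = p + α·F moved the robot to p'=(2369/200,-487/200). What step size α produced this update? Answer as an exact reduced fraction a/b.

α = 1/4

F_att = 3/4·(g−p) = 3/4·(-2,-10) = (-1.5000,-7.5000)
o1: d²=64 > ρ²=13 → inactive
o2: d²=5 ≤ ρ²=13; F_rep = 22·(1,2)/5² = (0.8800,1.7600)
o3: d²=50 > ρ²=13 → inactive
F = F_att + ΣF_rep = (-0.6200,-5.7400)
Δp = p'−p = (-0.1550,-1.4350); α = Δx/Fx = (-31/200) / (-31/50) = 1/4
check: Δy/Fy = (-287/200) / (-287/50) = 1/4 ✓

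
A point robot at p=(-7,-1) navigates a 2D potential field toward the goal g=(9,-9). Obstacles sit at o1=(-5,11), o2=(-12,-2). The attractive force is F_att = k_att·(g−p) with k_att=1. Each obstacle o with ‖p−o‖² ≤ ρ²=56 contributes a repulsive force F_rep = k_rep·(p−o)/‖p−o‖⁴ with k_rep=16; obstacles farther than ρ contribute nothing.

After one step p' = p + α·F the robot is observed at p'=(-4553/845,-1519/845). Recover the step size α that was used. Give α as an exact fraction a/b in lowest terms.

α = 1/10

F_att = 1·(g−p) = 1·(16,-8) = (16.0000,-8.0000)
o1: d²=148 > ρ²=56 → inactive
o2: d²=26 ≤ ρ²=56; F_rep = 16·(5,1)/26² = (0.1183,0.0237)
F = F_att + ΣF_rep = (16.1183,-7.9763)
Δp = p'−p = (1.6118,-0.7976); α = Δx/Fx = (1362/845) / (2724/169) = 1/10
check: Δy/Fy = (-674/845) / (-1348/169) = 1/10 ✓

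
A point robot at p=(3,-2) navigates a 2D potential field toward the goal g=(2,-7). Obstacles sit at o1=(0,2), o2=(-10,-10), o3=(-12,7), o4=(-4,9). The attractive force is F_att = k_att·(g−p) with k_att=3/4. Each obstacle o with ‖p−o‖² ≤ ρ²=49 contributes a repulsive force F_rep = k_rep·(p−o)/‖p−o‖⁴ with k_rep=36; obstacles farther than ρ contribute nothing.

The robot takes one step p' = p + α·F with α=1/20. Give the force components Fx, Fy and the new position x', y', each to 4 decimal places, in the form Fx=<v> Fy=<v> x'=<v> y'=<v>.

F_att = 3/4·(g−p) = 3/4·(-1,-5) = (-0.7500,-3.7500)
o1: d²=25 ≤ ρ²=49; F_rep = 36·(3,-4)/25² = (0.1728,-0.2304)
o2: d²=233 > ρ²=49 → inactive
o3: d²=306 > ρ²=49 → inactive
o4: d²=170 > ρ²=49 → inactive
F = F_att + ΣF_rep = (-0.5772,-3.9804)
p' = p + 1/20·F = (2.9711,-2.1990)

Fx=-0.5772 Fy=-3.9804 x'=2.9711 y'=-2.1990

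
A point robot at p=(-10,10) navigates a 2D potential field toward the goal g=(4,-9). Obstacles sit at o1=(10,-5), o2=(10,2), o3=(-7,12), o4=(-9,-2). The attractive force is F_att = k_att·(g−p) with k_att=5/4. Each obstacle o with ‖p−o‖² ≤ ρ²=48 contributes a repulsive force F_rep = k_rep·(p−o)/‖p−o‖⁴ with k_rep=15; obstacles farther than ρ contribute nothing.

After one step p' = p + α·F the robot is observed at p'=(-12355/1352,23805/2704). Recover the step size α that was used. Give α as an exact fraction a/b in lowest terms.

α = 1/20

F_att = 5/4·(g−p) = 5/4·(14,-19) = (17.5000,-23.7500)
o1: d²=625 > ρ²=48 → inactive
o2: d²=464 > ρ²=48 → inactive
o3: d²=13 ≤ ρ²=48; F_rep = 15·(-3,-2)/13² = (-0.2663,-0.1775)
o4: d²=145 > ρ²=48 → inactive
F = F_att + ΣF_rep = (17.2337,-23.9275)
Δp = p'−p = (0.8617,-1.1964); α = Δx/Fx = (1165/1352) / (5825/338) = 1/20
check: Δy/Fy = (-3235/2704) / (-16175/676) = 1/20 ✓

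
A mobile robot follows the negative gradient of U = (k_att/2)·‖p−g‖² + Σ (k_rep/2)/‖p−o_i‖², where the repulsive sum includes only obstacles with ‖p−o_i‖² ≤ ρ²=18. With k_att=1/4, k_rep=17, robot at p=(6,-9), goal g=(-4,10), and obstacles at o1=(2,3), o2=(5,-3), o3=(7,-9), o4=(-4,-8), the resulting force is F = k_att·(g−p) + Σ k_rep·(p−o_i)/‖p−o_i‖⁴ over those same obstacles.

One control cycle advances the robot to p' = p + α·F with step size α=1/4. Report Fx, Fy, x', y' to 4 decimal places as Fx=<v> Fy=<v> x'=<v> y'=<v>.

Fx=-19.5000 Fy=4.7500 x'=1.1250 y'=-7.8125

F_att = 1/4·(g−p) = 1/4·(-10,19) = (-2.5000,4.7500)
o1: d²=160 > ρ²=18 → inactive
o2: d²=37 > ρ²=18 → inactive
o3: d²=1 ≤ ρ²=18; F_rep = 17·(-1,0)/1² = (-17.0000,0.0000)
o4: d²=101 > ρ²=18 → inactive
F = F_att + ΣF_rep = (-19.5000,4.7500)
p' = p + 1/4·F = (1.1250,-7.8125)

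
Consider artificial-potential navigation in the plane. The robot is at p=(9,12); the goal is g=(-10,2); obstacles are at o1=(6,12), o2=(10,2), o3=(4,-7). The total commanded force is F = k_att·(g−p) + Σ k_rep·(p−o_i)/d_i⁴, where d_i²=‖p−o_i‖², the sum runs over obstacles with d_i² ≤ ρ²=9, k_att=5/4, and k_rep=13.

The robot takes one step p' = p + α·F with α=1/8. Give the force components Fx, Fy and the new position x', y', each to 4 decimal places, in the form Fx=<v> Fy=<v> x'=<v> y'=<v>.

F_att = 5/4·(g−p) = 5/4·(-19,-10) = (-23.7500,-12.5000)
o1: d²=9 ≤ ρ²=9; F_rep = 13·(3,0)/9² = (0.4815,0.0000)
o2: d²=101 > ρ²=9 → inactive
o3: d²=386 > ρ²=9 → inactive
F = F_att + ΣF_rep = (-23.2685,-12.5000)
p' = p + 1/8·F = (6.0914,10.4375)

Fx=-23.2685 Fy=-12.5000 x'=6.0914 y'=10.4375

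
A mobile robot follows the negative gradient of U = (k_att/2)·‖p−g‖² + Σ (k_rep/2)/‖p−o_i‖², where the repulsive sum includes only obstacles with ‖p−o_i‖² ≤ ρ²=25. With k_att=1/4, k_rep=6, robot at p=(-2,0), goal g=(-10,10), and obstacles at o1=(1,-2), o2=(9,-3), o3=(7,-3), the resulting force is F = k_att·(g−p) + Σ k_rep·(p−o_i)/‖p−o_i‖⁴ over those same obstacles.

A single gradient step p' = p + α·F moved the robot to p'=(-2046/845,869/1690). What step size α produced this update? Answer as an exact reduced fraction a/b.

α = 1/5

F_att = 1/4·(g−p) = 1/4·(-8,10) = (-2.0000,2.5000)
o1: d²=13 ≤ ρ²=25; F_rep = 6·(-3,2)/13² = (-0.1065,0.0710)
o2: d²=130 > ρ²=25 → inactive
o3: d²=90 > ρ²=25 → inactive
F = F_att + ΣF_rep = (-2.1065,2.5710)
Δp = p'−p = (-0.4213,0.5142); α = Δx/Fx = (-356/845) / (-356/169) = 1/5
check: Δy/Fy = (869/1690) / (869/338) = 1/5 ✓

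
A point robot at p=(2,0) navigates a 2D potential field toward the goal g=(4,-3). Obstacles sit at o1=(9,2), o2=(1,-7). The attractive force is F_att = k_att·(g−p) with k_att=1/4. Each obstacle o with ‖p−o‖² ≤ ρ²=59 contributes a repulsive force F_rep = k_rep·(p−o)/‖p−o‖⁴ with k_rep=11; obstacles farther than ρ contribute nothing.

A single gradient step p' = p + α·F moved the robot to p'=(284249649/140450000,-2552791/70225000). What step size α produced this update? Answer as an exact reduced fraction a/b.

α = 1/20

F_att = 1/4·(g−p) = 1/4·(2,-3) = (0.5000,-0.7500)
o1: d²=53 ≤ ρ²=59; F_rep = 11·(-7,-2)/53² = (-0.0274,-0.0078)
o2: d²=50 ≤ ρ²=59; F_rep = 11·(1,7)/50² = (0.0044,0.0308)
F = F_att + ΣF_rep = (0.4770,-0.7270)
Δp = p'−p = (0.0238,-0.0364); α = Δx/Fx = (3349649/140450000) / (3349649/7022500) = 1/20
check: Δy/Fy = (-2552791/70225000) / (-2552791/3511250) = 1/20 ✓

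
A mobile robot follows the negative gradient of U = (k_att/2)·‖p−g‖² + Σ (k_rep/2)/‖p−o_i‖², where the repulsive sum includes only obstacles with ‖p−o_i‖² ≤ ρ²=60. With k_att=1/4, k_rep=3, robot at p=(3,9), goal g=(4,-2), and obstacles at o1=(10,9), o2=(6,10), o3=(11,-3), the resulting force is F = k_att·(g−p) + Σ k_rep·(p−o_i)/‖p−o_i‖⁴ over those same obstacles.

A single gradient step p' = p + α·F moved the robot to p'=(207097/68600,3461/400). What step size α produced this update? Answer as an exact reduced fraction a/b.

α = 1/8

F_att = 1/4·(g−p) = 1/4·(1,-11) = (0.2500,-2.7500)
o1: d²=49 ≤ ρ²=60; F_rep = 3·(-7,0)/49² = (-0.0087,0.0000)
o2: d²=10 ≤ ρ²=60; F_rep = 3·(-3,-1)/10² = (-0.0900,-0.0300)
o3: d²=208 > ρ²=60 → inactive
F = F_att + ΣF_rep = (0.1513,-2.7800)
Δp = p'−p = (0.0189,-0.3475); α = Δx/Fx = (1297/68600) / (1297/8575) = 1/8
check: Δy/Fy = (-139/400) / (-139/50) = 1/8 ✓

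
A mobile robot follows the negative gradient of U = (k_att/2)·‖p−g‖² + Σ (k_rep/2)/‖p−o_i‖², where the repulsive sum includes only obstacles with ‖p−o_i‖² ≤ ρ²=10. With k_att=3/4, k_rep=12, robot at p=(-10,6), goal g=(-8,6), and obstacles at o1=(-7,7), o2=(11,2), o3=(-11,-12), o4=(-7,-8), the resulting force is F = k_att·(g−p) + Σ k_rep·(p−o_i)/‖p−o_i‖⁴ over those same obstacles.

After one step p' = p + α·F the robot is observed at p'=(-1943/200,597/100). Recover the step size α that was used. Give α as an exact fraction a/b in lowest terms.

F_att = 3/4·(g−p) = 3/4·(2,0) = (1.5000,0.0000)
o1: d²=10 ≤ ρ²=10; F_rep = 12·(-3,-1)/10² = (-0.3600,-0.1200)
o2: d²=457 > ρ²=10 → inactive
o3: d²=325 > ρ²=10 → inactive
o4: d²=205 > ρ²=10 → inactive
F = F_att + ΣF_rep = (1.1400,-0.1200)
Δp = p'−p = (0.2850,-0.0300); α = Δx/Fx = (57/200) / (57/50) = 1/4
check: Δy/Fy = (-3/100) / (-3/25) = 1/4 ✓

α = 1/4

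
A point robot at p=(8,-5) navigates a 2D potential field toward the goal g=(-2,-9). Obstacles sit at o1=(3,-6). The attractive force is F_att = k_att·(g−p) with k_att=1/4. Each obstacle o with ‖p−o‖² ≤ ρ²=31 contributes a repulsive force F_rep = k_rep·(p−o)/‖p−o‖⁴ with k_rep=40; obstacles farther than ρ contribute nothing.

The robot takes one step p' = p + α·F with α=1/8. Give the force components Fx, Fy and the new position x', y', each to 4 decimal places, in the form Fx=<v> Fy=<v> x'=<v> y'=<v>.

Fx=-2.2041 Fy=-0.9408 x'=7.7245 y'=-5.1176

F_att = 1/4·(g−p) = 1/4·(-10,-4) = (-2.5000,-1.0000)
o1: d²=26 ≤ ρ²=31; F_rep = 40·(5,1)/26² = (0.2959,0.0592)
F = F_att + ΣF_rep = (-2.2041,-0.9408)
p' = p + 1/8·F = (7.7245,-5.1176)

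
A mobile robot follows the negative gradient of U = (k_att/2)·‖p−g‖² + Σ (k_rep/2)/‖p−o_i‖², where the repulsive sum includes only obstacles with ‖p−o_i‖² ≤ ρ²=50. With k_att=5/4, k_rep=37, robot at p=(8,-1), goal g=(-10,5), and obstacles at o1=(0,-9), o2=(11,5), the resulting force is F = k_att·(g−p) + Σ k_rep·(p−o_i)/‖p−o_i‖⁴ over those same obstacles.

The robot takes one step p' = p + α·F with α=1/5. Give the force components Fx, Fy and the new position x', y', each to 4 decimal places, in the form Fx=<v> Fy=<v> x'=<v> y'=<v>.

F_att = 5/4·(g−p) = 5/4·(-18,6) = (-22.5000,7.5000)
o1: d²=128 > ρ²=50 → inactive
o2: d²=45 ≤ ρ²=50; F_rep = 37·(-3,-6)/45² = (-0.0548,-0.1096)
F = F_att + ΣF_rep = (-22.5548,7.3904)
p' = p + 1/5·F = (3.4890,0.4781)

Fx=-22.5548 Fy=7.3904 x'=3.4890 y'=0.4781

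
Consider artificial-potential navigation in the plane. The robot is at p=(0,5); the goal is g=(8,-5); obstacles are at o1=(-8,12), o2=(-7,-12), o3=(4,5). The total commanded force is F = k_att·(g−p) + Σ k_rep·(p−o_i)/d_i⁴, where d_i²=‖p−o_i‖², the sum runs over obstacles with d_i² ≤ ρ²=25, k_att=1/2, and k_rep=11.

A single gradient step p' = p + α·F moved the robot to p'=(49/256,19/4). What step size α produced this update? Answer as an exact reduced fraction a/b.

α = 1/20

F_att = 1/2·(g−p) = 1/2·(8,-10) = (4.0000,-5.0000)
o1: d²=113 > ρ²=25 → inactive
o2: d²=338 > ρ²=25 → inactive
o3: d²=16 ≤ ρ²=25; F_rep = 11·(-4,0)/16² = (-0.1719,0.0000)
F = F_att + ΣF_rep = (3.8281,-5.0000)
Δp = p'−p = (0.1914,-0.2500); α = Δx/Fx = (49/256) / (245/64) = 1/20
check: Δy/Fy = (-1/4) / (-5) = 1/20 ✓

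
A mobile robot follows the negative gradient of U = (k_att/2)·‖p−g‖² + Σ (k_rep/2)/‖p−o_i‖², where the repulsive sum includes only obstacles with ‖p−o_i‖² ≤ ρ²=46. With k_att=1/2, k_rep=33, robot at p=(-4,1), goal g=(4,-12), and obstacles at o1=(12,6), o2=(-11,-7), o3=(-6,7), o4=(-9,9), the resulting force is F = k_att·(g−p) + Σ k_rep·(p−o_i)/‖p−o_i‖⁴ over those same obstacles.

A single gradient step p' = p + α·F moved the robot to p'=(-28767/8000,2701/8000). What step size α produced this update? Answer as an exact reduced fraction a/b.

F_att = 1/2·(g−p) = 1/2·(8,-13) = (4.0000,-6.5000)
o1: d²=281 > ρ²=46 → inactive
o2: d²=113 > ρ²=46 → inactive
o3: d²=40 ≤ ρ²=46; F_rep = 33·(2,-6)/40² = (0.0413,-0.1237)
o4: d²=89 > ρ²=46 → inactive
F = F_att + ΣF_rep = (4.0412,-6.6238)
Δp = p'−p = (0.4041,-0.6624); α = Δx/Fx = (3233/8000) / (3233/800) = 1/10
check: Δy/Fy = (-5299/8000) / (-5299/800) = 1/10 ✓

α = 1/10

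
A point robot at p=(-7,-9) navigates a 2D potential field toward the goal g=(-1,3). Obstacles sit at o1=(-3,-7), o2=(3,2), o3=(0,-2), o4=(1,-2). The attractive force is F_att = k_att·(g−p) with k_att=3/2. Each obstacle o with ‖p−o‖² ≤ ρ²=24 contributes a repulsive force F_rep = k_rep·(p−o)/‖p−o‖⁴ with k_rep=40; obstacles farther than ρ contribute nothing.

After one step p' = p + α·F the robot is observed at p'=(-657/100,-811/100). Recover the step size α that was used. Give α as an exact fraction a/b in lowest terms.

α = 1/20

F_att = 3/2·(g−p) = 3/2·(6,12) = (9.0000,18.0000)
o1: d²=20 ≤ ρ²=24; F_rep = 40·(-4,-2)/20² = (-0.4000,-0.2000)
o2: d²=221 > ρ²=24 → inactive
o3: d²=98 > ρ²=24 → inactive
o4: d²=113 > ρ²=24 → inactive
F = F_att + ΣF_rep = (8.6000,17.8000)
Δp = p'−p = (0.4300,0.8900); α = Δx/Fx = (43/100) / (43/5) = 1/20
check: Δy/Fy = (89/100) / (89/5) = 1/20 ✓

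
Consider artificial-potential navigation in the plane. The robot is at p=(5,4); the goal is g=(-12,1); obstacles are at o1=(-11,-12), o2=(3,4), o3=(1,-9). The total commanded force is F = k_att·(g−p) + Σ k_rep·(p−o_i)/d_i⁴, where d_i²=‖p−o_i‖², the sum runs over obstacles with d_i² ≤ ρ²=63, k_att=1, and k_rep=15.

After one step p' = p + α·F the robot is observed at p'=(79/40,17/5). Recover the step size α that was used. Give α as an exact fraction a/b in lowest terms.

α = 1/5

F_att = 1·(g−p) = 1·(-17,-3) = (-17.0000,-3.0000)
o1: d²=512 > ρ²=63 → inactive
o2: d²=4 ≤ ρ²=63; F_rep = 15·(2,0)/4² = (1.8750,0.0000)
o3: d²=185 > ρ²=63 → inactive
F = F_att + ΣF_rep = (-15.1250,-3.0000)
Δp = p'−p = (-3.0250,-0.6000); α = Δx/Fx = (-121/40) / (-121/8) = 1/5
check: Δy/Fy = (-3/5) / (-3) = 1/5 ✓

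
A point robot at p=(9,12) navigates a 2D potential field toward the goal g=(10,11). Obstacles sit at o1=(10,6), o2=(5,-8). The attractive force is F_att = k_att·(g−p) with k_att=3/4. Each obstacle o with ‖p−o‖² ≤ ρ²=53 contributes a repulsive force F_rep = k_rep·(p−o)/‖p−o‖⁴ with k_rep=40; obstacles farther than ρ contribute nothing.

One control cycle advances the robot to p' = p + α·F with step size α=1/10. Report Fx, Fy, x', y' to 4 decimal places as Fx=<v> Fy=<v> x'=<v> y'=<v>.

Fx=0.7208 Fy=-0.5747 x'=9.0721 y'=11.9425

F_att = 3/4·(g−p) = 3/4·(1,-1) = (0.7500,-0.7500)
o1: d²=37 ≤ ρ²=53; F_rep = 40·(-1,6)/37² = (-0.0292,0.1753)
o2: d²=416 > ρ²=53 → inactive
F = F_att + ΣF_rep = (0.7208,-0.5747)
p' = p + 1/10·F = (9.0721,11.9425)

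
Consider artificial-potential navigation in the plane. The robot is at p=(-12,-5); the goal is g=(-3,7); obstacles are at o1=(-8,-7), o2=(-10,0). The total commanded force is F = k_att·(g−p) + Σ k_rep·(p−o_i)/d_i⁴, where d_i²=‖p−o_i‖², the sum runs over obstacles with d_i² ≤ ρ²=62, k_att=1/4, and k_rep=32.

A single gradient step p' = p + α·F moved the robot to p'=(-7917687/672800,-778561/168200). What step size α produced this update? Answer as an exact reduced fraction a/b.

α = 1/8

F_att = 1/4·(g−p) = 1/4·(9,12) = (2.2500,3.0000)
o1: d²=20 ≤ ρ²=62; F_rep = 32·(-4,2)/20² = (-0.3200,0.1600)
o2: d²=29 ≤ ρ²=62; F_rep = 32·(-2,-5)/29² = (-0.0761,-0.1902)
F = F_att + ΣF_rep = (1.8539,2.9698)
Δp = p'−p = (0.2317,0.3712); α = Δx/Fx = (155913/672800) / (155913/84100) = 1/8
check: Δy/Fy = (62439/168200) / (62439/21025) = 1/8 ✓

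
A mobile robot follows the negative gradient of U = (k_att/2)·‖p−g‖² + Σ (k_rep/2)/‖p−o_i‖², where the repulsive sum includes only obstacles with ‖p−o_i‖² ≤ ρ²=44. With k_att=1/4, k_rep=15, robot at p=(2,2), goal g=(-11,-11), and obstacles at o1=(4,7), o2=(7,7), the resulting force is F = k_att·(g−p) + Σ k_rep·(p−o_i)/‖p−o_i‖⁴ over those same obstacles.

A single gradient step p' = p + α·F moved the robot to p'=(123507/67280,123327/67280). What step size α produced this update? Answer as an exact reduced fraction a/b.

α = 1/20

F_att = 1/4·(g−p) = 1/4·(-13,-13) = (-3.2500,-3.2500)
o1: d²=29 ≤ ρ²=44; F_rep = 15·(-2,-5)/29² = (-0.0357,-0.0892)
o2: d²=50 > ρ²=44 → inactive
F = F_att + ΣF_rep = (-3.2857,-3.3392)
Δp = p'−p = (-0.1643,-0.1670); α = Δx/Fx = (-11053/67280) / (-11053/3364) = 1/20
check: Δy/Fy = (-11233/67280) / (-11233/3364) = 1/20 ✓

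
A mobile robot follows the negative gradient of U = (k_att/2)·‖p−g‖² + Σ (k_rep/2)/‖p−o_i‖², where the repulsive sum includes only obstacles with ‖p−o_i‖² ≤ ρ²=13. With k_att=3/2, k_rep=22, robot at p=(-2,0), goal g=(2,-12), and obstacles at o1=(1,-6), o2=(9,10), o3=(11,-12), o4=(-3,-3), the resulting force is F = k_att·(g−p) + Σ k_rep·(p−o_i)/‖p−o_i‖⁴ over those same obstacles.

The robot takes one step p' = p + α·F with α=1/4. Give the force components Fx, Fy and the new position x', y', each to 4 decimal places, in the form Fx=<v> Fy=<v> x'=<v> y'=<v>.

Fx=6.2200 Fy=-17.3400 x'=-0.4450 y'=-4.3350

F_att = 3/2·(g−p) = 3/2·(4,-12) = (6.0000,-18.0000)
o1: d²=45 > ρ²=13 → inactive
o2: d²=221 > ρ²=13 → inactive
o3: d²=313 > ρ²=13 → inactive
o4: d²=10 ≤ ρ²=13; F_rep = 22·(1,3)/10² = (0.2200,0.6600)
F = F_att + ΣF_rep = (6.2200,-17.3400)
p' = p + 1/4·F = (-0.4450,-4.3350)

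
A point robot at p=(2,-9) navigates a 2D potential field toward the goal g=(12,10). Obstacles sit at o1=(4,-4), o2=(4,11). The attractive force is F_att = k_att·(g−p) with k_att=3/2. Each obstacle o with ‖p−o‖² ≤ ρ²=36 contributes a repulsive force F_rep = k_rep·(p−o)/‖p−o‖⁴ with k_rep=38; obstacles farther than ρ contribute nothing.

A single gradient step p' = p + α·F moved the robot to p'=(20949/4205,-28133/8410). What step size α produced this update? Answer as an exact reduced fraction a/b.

F_att = 3/2·(g−p) = 3/2·(10,19) = (15.0000,28.5000)
o1: d²=29 ≤ ρ²=36; F_rep = 38·(-2,-5)/29² = (-0.0904,-0.2259)
o2: d²=404 > ρ²=36 → inactive
F = F_att + ΣF_rep = (14.9096,28.2741)
Δp = p'−p = (2.9819,5.6548); α = Δx/Fx = (12539/4205) / (12539/841) = 1/5
check: Δy/Fy = (47557/8410) / (47557/1682) = 1/5 ✓

α = 1/5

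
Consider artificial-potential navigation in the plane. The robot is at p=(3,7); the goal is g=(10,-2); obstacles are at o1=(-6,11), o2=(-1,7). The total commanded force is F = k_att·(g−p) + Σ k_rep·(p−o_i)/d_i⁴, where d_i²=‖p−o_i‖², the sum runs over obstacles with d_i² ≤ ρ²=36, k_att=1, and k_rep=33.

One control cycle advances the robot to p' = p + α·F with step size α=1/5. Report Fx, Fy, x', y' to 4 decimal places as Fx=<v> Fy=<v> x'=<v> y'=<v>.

Fx=7.5156 Fy=-9.0000 x'=4.5031 y'=5.2000

F_att = 1·(g−p) = 1·(7,-9) = (7.0000,-9.0000)
o1: d²=97 > ρ²=36 → inactive
o2: d²=16 ≤ ρ²=36; F_rep = 33·(4,0)/16² = (0.5156,0.0000)
F = F_att + ΣF_rep = (7.5156,-9.0000)
p' = p + 1/5·F = (4.5031,5.2000)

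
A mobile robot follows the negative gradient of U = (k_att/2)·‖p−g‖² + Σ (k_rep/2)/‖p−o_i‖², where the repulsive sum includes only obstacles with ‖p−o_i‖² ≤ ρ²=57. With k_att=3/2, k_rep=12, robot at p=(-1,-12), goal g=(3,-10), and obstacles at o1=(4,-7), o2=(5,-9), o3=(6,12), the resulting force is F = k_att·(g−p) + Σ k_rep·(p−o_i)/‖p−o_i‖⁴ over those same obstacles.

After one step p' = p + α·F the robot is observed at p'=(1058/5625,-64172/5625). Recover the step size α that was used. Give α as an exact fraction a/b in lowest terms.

α = 1/5

F_att = 3/2·(g−p) = 3/2·(4,2) = (6.0000,3.0000)
o1: d²=50 ≤ ρ²=57; F_rep = 12·(-5,-5)/50² = (-0.0240,-0.0240)
o2: d²=45 ≤ ρ²=57; F_rep = 12·(-6,-3)/45² = (-0.0356,-0.0178)
o3: d²=625 > ρ²=57 → inactive
F = F_att + ΣF_rep = (5.9404,2.9582)
Δp = p'−p = (1.1881,0.5916); α = Δx/Fx = (6683/5625) / (6683/1125) = 1/5
check: Δy/Fy = (3328/5625) / (3328/1125) = 1/5 ✓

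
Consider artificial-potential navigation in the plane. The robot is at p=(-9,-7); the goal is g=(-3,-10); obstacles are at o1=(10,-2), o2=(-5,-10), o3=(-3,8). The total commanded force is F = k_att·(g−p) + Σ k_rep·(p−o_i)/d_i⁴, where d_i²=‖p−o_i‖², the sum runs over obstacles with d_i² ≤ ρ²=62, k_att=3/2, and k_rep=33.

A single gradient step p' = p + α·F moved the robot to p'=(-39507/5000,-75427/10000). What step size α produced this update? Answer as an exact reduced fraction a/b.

α = 1/8

F_att = 3/2·(g−p) = 3/2·(6,-3) = (9.0000,-4.5000)
o1: d²=386 > ρ²=62 → inactive
o2: d²=25 ≤ ρ²=62; F_rep = 33·(-4,3)/25² = (-0.2112,0.1584)
o3: d²=261 > ρ²=62 → inactive
F = F_att + ΣF_rep = (8.7888,-4.3416)
Δp = p'−p = (1.0986,-0.5427); α = Δx/Fx = (5493/5000) / (5493/625) = 1/8
check: Δy/Fy = (-5427/10000) / (-5427/1250) = 1/8 ✓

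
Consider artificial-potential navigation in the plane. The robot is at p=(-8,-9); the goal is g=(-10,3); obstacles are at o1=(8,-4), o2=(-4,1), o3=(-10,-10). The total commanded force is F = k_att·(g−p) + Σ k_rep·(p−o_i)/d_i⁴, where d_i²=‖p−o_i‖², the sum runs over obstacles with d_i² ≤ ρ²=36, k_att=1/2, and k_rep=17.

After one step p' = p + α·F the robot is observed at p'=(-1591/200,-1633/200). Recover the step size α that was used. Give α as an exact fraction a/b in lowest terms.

α = 1/8

F_att = 1/2·(g−p) = 1/2·(-2,12) = (-1.0000,6.0000)
o1: d²=281 > ρ²=36 → inactive
o2: d²=116 > ρ²=36 → inactive
o3: d²=5 ≤ ρ²=36; F_rep = 17·(2,1)/5² = (1.3600,0.6800)
F = F_att + ΣF_rep = (0.3600,6.6800)
Δp = p'−p = (0.0450,0.8350); α = Δx/Fx = (9/200) / (9/25) = 1/8
check: Δy/Fy = (167/200) / (167/25) = 1/8 ✓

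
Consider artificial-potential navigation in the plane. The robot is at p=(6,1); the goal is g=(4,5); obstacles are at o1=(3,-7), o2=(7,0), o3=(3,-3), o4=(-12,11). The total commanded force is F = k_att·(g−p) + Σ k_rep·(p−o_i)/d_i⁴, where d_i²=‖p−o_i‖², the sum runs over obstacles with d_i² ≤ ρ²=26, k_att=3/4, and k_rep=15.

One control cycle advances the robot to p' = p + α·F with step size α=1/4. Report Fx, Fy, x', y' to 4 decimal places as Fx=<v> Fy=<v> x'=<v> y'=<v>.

F_att = 3/4·(g−p) = 3/4·(-2,4) = (-1.5000,3.0000)
o1: d²=73 > ρ²=26 → inactive
o2: d²=2 ≤ ρ²=26; F_rep = 15·(-1,1)/2² = (-3.7500,3.7500)
o3: d²=25 ≤ ρ²=26; F_rep = 15·(3,4)/25² = (0.0720,0.0960)
o4: d²=424 > ρ²=26 → inactive
F = F_att + ΣF_rep = (-5.1780,6.8460)
p' = p + 1/4·F = (4.7055,2.7115)

Fx=-5.1780 Fy=6.8460 x'=4.7055 y'=2.7115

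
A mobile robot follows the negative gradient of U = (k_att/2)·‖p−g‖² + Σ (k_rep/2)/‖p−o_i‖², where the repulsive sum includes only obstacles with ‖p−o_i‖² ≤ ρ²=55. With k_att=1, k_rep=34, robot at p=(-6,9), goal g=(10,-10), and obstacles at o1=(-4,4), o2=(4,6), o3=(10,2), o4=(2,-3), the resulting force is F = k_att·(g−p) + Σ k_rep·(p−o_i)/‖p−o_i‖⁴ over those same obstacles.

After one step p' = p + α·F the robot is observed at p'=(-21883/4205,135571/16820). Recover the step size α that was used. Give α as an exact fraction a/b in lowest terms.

α = 1/20

F_att = 1·(g−p) = 1·(16,-19) = (16.0000,-19.0000)
o1: d²=29 ≤ ρ²=55; F_rep = 34·(-2,5)/29² = (-0.0809,0.2021)
o2: d²=109 > ρ²=55 → inactive
o3: d²=305 > ρ²=55 → inactive
o4: d²=208 > ρ²=55 → inactive
F = F_att + ΣF_rep = (15.9191,-18.7979)
Δp = p'−p = (0.7960,-0.9399); α = Δx/Fx = (3347/4205) / (13388/841) = 1/20
check: Δy/Fy = (-15809/16820) / (-15809/841) = 1/20 ✓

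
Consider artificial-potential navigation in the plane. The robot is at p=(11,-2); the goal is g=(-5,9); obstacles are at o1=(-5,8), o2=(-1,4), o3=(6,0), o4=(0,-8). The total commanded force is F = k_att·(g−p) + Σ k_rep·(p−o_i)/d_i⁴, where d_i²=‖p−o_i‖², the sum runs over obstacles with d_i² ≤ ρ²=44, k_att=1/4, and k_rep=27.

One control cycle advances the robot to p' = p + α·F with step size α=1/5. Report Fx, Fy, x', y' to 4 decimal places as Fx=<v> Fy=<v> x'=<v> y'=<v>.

Fx=-3.8395 Fy=2.6858 x'=10.2321 y'=-1.4628

F_att = 1/4·(g−p) = 1/4·(-16,11) = (-4.0000,2.7500)
o1: d²=356 > ρ²=44 → inactive
o2: d²=180 > ρ²=44 → inactive
o3: d²=29 ≤ ρ²=44; F_rep = 27·(5,-2)/29² = (0.1605,-0.0642)
o4: d²=157 > ρ²=44 → inactive
F = F_att + ΣF_rep = (-3.8395,2.6858)
p' = p + 1/5·F = (10.2321,-1.4628)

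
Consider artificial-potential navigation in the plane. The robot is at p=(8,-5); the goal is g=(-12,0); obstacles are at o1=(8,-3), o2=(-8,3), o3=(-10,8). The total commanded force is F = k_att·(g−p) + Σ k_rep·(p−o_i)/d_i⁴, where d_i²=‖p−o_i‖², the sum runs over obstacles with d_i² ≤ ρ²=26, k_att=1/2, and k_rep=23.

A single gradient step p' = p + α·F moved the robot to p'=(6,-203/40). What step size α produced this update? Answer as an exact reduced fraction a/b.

α = 1/5

F_att = 1/2·(g−p) = 1/2·(-20,5) = (-10.0000,2.5000)
o1: d²=4 ≤ ρ²=26; F_rep = 23·(0,-2)/4² = (0.0000,-2.8750)
o2: d²=320 > ρ²=26 → inactive
o3: d²=493 > ρ²=26 → inactive
F = F_att + ΣF_rep = (-10.0000,-0.3750)
Δp = p'−p = (-2.0000,-0.0750); α = Δx/Fx = (-2) / (-10) = 1/5
check: Δy/Fy = (-3/40) / (-3/8) = 1/5 ✓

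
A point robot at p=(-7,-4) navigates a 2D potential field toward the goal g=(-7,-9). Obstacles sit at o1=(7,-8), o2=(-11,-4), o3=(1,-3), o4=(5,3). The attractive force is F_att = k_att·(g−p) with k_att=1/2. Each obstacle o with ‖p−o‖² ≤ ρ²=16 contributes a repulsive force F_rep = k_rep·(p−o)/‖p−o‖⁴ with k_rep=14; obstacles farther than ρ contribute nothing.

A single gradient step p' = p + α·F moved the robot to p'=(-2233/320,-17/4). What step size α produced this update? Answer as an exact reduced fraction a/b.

F_att = 1/2·(g−p) = 1/2·(0,-5) = (0.0000,-2.5000)
o1: d²=212 > ρ²=16 → inactive
o2: d²=16 ≤ ρ²=16; F_rep = 14·(4,0)/16² = (0.2188,0.0000)
o3: d²=65 > ρ²=16 → inactive
o4: d²=193 > ρ²=16 → inactive
F = F_att + ΣF_rep = (0.2188,-2.5000)
Δp = p'−p = (0.0219,-0.2500); α = Δx/Fx = (7/320) / (7/32) = 1/10
check: Δy/Fy = (-1/4) / (-5/2) = 1/10 ✓

α = 1/10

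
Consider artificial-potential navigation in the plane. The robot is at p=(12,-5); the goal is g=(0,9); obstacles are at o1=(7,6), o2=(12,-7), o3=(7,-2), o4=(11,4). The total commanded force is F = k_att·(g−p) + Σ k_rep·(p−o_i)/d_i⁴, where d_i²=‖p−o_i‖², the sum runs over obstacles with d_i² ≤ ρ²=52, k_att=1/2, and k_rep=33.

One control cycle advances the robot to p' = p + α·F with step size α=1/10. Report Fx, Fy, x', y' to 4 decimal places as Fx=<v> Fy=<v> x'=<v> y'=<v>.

Fx=-5.8573 Fy=11.0394 x'=11.4143 y'=-3.8961

F_att = 1/2·(g−p) = 1/2·(-12,14) = (-6.0000,7.0000)
o1: d²=146 > ρ²=52 → inactive
o2: d²=4 ≤ ρ²=52; F_rep = 33·(0,2)/4² = (0.0000,4.1250)
o3: d²=34 ≤ ρ²=52; F_rep = 33·(5,-3)/34² = (0.1427,-0.0856)
o4: d²=82 > ρ²=52 → inactive
F = F_att + ΣF_rep = (-5.8573,11.0394)
p' = p + 1/10·F = (11.4143,-3.8961)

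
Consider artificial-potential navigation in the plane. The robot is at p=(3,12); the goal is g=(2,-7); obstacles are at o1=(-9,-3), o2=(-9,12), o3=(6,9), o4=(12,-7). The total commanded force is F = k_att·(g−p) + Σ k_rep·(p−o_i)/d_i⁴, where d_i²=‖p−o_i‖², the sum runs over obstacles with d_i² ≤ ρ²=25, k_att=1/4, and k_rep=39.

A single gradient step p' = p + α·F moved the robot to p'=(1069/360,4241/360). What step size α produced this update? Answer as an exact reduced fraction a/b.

α = 1/20

F_att = 1/4·(g−p) = 1/4·(-1,-19) = (-0.2500,-4.7500)
o1: d²=369 > ρ²=25 → inactive
o2: d²=144 > ρ²=25 → inactive
o3: d²=18 ≤ ρ²=25; F_rep = 39·(-3,3)/18² = (-0.3611,0.3611)
o4: d²=442 > ρ²=25 → inactive
F = F_att + ΣF_rep = (-0.6111,-4.3889)
Δp = p'−p = (-0.0306,-0.2194); α = Δx/Fx = (-11/360) / (-11/18) = 1/20
check: Δy/Fy = (-79/360) / (-79/18) = 1/20 ✓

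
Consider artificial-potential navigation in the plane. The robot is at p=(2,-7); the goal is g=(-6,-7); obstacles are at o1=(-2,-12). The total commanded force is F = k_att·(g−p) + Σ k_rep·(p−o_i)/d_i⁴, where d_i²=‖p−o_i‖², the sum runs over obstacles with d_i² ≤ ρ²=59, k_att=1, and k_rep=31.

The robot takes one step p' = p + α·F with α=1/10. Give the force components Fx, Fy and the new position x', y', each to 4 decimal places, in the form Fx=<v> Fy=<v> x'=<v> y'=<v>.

Fx=-7.9262 Fy=0.0922 x'=1.2074 y'=-6.9908

F_att = 1·(g−p) = 1·(-8,0) = (-8.0000,0.0000)
o1: d²=41 ≤ ρ²=59; F_rep = 31·(4,5)/41² = (0.0738,0.0922)
F = F_att + ΣF_rep = (-7.9262,0.0922)
p' = p + 1/10·F = (1.2074,-6.9908)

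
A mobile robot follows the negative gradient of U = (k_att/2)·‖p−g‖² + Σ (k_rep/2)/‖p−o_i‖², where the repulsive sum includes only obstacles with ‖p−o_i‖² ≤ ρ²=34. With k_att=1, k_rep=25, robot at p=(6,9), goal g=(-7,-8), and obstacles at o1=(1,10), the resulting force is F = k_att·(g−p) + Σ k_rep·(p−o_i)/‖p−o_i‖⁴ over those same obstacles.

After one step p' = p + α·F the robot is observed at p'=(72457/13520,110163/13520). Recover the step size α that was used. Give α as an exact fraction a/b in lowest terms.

F_att = 1·(g−p) = 1·(-13,-17) = (-13.0000,-17.0000)
o1: d²=26 ≤ ρ²=34; F_rep = 25·(5,-1)/26² = (0.1849,-0.0370)
F = F_att + ΣF_rep = (-12.8151,-17.0370)
Δp = p'−p = (-0.6408,-0.8518); α = Δx/Fx = (-8663/13520) / (-8663/676) = 1/20
check: Δy/Fy = (-11517/13520) / (-11517/676) = 1/20 ✓

α = 1/20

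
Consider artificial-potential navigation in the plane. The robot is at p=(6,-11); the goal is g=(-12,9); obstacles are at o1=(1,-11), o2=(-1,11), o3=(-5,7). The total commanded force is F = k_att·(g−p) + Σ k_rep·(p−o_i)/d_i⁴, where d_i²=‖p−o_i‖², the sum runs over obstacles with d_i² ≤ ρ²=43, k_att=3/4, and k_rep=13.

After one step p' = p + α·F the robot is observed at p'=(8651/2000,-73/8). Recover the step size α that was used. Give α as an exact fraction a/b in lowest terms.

F_att = 3/4·(g−p) = 3/4·(-18,20) = (-13.5000,15.0000)
o1: d²=25 ≤ ρ²=43; F_rep = 13·(5,0)/25² = (0.1040,0.0000)
o2: d²=533 > ρ²=43 → inactive
o3: d²=445 > ρ²=43 → inactive
F = F_att + ΣF_rep = (-13.3960,15.0000)
Δp = p'−p = (-1.6745,1.8750); α = Δx/Fx = (-3349/2000) / (-3349/250) = 1/8
check: Δy/Fy = (15/8) / (15) = 1/8 ✓

α = 1/8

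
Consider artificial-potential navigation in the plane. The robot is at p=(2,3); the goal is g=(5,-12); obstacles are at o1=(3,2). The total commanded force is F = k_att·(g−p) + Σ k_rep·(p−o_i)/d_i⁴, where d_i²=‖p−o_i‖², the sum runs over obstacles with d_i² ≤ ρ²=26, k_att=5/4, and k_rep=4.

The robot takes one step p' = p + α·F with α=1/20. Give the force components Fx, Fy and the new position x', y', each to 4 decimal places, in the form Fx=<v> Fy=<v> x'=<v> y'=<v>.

Fx=2.7500 Fy=-17.7500 x'=2.1375 y'=2.1125

F_att = 5/4·(g−p) = 5/4·(3,-15) = (3.7500,-18.7500)
o1: d²=2 ≤ ρ²=26; F_rep = 4·(-1,1)/2² = (-1.0000,1.0000)
F = F_att + ΣF_rep = (2.7500,-17.7500)
p' = p + 1/20·F = (2.1375,2.1125)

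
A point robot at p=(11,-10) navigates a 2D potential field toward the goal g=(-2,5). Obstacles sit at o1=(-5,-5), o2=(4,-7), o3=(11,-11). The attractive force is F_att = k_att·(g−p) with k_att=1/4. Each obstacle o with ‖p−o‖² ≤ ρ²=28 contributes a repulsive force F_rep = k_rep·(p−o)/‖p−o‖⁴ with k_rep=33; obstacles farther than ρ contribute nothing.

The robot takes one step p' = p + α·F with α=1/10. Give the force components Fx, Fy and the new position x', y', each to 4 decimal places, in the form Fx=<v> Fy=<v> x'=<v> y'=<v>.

F_att = 1/4·(g−p) = 1/4·(-13,15) = (-3.2500,3.7500)
o1: d²=281 > ρ²=28 → inactive
o2: d²=58 > ρ²=28 → inactive
o3: d²=1 ≤ ρ²=28; F_rep = 33·(0,1)/1² = (0.0000,33.0000)
F = F_att + ΣF_rep = (-3.2500,36.7500)
p' = p + 1/10·F = (10.6750,-6.3250)

Fx=-3.2500 Fy=36.7500 x'=10.6750 y'=-6.3250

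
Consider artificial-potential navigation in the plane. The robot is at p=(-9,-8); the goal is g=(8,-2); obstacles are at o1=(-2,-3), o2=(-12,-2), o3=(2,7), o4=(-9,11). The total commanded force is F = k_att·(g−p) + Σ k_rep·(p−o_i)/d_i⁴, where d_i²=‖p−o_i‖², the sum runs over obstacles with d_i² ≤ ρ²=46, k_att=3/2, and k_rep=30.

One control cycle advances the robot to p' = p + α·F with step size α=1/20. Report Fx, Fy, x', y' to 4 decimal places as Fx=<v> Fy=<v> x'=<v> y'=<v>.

Fx=25.5444 Fy=8.9111 x'=-7.7228 y'=-7.5544

F_att = 3/2·(g−p) = 3/2·(17,6) = (25.5000,9.0000)
o1: d²=74 > ρ²=46 → inactive
o2: d²=45 ≤ ρ²=46; F_rep = 30·(3,-6)/45² = (0.0444,-0.0889)
o3: d²=346 > ρ²=46 → inactive
o4: d²=361 > ρ²=46 → inactive
F = F_att + ΣF_rep = (25.5444,8.9111)
p' = p + 1/20·F = (-7.7228,-7.5544)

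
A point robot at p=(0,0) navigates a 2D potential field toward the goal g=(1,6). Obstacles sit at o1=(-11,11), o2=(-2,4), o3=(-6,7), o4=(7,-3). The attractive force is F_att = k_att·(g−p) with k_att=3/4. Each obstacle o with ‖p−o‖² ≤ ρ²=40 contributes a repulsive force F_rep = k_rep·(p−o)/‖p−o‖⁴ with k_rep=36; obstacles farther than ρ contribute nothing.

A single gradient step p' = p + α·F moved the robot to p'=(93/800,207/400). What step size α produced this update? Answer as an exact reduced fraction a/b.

α = 1/8

F_att = 3/4·(g−p) = 3/4·(1,6) = (0.7500,4.5000)
o1: d²=242 > ρ²=40 → inactive
o2: d²=20 ≤ ρ²=40; F_rep = 36·(2,-4)/20² = (0.1800,-0.3600)
o3: d²=85 > ρ²=40 → inactive
o4: d²=58 > ρ²=40 → inactive
F = F_att + ΣF_rep = (0.9300,4.1400)
Δp = p'−p = (0.1163,0.5175); α = Δx/Fx = (93/800) / (93/100) = 1/8
check: Δy/Fy = (207/400) / (207/50) = 1/8 ✓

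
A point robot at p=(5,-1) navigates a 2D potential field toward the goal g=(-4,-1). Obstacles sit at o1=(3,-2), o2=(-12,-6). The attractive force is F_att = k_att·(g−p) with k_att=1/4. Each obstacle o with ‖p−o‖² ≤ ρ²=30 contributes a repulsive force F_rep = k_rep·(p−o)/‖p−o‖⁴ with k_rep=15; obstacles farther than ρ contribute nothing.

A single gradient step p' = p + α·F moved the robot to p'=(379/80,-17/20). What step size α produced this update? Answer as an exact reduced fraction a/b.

α = 1/4

F_att = 1/4·(g−p) = 1/4·(-9,0) = (-2.2500,0.0000)
o1: d²=5 ≤ ρ²=30; F_rep = 15·(2,1)/5² = (1.2000,0.6000)
o2: d²=314 > ρ²=30 → inactive
F = F_att + ΣF_rep = (-1.0500,0.6000)
Δp = p'−p = (-0.2625,0.1500); α = Δx/Fx = (-21/80) / (-21/20) = 1/4
check: Δy/Fy = (3/20) / (3/5) = 1/4 ✓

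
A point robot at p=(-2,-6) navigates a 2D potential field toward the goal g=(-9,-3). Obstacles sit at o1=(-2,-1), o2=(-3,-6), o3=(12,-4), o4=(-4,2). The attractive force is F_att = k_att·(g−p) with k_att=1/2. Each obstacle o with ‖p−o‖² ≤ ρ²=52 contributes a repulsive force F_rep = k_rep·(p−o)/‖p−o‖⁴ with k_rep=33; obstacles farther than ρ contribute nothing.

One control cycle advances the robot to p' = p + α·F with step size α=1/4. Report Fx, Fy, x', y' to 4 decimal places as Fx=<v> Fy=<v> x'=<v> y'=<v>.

F_att = 1/2·(g−p) = 1/2·(-7,3) = (-3.5000,1.5000)
o1: d²=25 ≤ ρ²=52; F_rep = 33·(0,-5)/25² = (0.0000,-0.2640)
o2: d²=1 ≤ ρ²=52; F_rep = 33·(1,0)/1² = (33.0000,0.0000)
o3: d²=200 > ρ²=52 → inactive
o4: d²=68 > ρ²=52 → inactive
F = F_att + ΣF_rep = (29.5000,1.2360)
p' = p + 1/4·F = (5.3750,-5.6910)

Fx=29.5000 Fy=1.2360 x'=5.3750 y'=-5.6910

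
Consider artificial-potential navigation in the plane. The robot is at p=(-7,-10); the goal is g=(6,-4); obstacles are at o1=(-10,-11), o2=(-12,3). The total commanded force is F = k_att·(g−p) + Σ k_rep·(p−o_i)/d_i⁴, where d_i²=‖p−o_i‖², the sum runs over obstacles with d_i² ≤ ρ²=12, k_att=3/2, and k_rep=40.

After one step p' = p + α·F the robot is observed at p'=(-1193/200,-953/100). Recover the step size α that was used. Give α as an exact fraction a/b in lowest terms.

F_att = 3/2·(g−p) = 3/2·(13,6) = (19.5000,9.0000)
o1: d²=10 ≤ ρ²=12; F_rep = 40·(3,1)/10² = (1.2000,0.4000)
o2: d²=194 > ρ²=12 → inactive
F = F_att + ΣF_rep = (20.7000,9.4000)
Δp = p'−p = (1.0350,0.4700); α = Δx/Fx = (207/200) / (207/10) = 1/20
check: Δy/Fy = (47/100) / (47/5) = 1/20 ✓

α = 1/20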